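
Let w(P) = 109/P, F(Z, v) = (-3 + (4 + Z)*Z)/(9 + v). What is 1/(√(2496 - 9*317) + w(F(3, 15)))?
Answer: 1308/193309 - 9*I*√357/193309 ≈ 0.0067664 - 0.00087968*I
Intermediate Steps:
F(Z, v) = (-3 + Z*(4 + Z))/(9 + v)
1/(√(2496 - 9*317) + w(F(3, 15))) = 1/(√(2496 - 9*317) + 109/(((-3 + 3² + 4*3)/(9 + 15)))) = 1/(√(2496 - 2853) + 109/(((-3 + 9 + 12)/24))) = 1/(√(-357) + 109/(((1/24)*18))) = 1/(I*√357 + 109/(¾)) = 1/(I*√357 + 109*(4/3)) = 1/(I*√357 + 436/3) = 1/(436/3 + I*√357)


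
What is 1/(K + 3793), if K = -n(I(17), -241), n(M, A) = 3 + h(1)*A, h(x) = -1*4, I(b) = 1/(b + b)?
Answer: 1/2826 ≈ 0.00035386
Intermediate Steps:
I(b) = 1/(2*b)
h(x) = -4
n(M, A) = 3 - 4*A
K = -967 (K = -(3 - 4*(-241)) = -(3 + 964) = -1*967 = -967)
1/(K + 3793) = 1/(-967 + 3793) = 1/2826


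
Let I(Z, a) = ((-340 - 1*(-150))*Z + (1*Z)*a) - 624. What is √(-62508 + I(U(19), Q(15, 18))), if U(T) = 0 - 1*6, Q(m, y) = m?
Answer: 3*I*√6898 ≈ 249.16*I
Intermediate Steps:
U(T) = -6 (U(T) = 0 - 6 = -6)
I(Z, a) = -624 - 190*Z + Z*a (I(Z, a) = ((-340 + 150)*Z + Z*a) - 624 = (-190*Z + Z*a) - 624 = -624 - 190*Z + Z*a)
√(-62508 + I(U(19), Q(15, 18))) = √(-62508 + (-624 - 190*(-6) - 6*15)) = √(-62508 + (-624 + 1140 - 90)) = √(-62508 + 426) = √(-62082) = 3*I*√6898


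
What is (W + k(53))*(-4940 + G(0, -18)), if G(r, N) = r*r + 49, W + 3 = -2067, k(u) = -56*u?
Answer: 24640858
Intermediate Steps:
W = -2070 (W = -3 - 2067 = -2070)
G(r, N) = 49 + r² (G(r, N) = r² + 49 = 49 + r²)
(W + k(53))*(-4940 + G(0, -18)) = (-2070 - 56*53)*(-4940 + (49 + 0²)) = (-2070 - 2968)*(-4940 + (49 + 0)) = -5038*(-4940 + 49) = -5038*(-4891) = 24640858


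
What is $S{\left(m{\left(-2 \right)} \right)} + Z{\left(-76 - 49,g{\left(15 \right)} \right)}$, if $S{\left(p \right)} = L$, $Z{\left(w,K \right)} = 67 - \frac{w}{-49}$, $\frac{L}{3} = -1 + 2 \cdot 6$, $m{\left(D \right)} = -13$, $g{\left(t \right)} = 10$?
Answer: $\frac{4775}{49} \approx 97.449$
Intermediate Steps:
$L = 33$ ($L = 3 \left(-1 + 2 \cdot 6\right) = 3 \left(-1 + 12\right) = 3 \cdot 11 = 33$)
$Z{\left(w,K \right)} = 67 + \frac{w}{49}$ ($Z{\left(w,K \right)} = 67 - w \left(- \frac{1}{49}\right) = 67 - - \frac{w}{49} = 67 + \frac{w}{49}$)
$S{\left(p \right)} = 33$
$S{\left(m{\left(-2 \right)} \right)} + Z{\left(-76 - 49,g{\left(15 \right)} \right)} = 33 + \left(67 + \frac{-76 - 49}{49}\right) = 33 + \left(67 + \frac{1}{49} \left(-125\right)\right) = 33 + \left(67 - \frac{125}{49}\right) = 33 + \frac{3158}{49} = \frac{4775}{49}$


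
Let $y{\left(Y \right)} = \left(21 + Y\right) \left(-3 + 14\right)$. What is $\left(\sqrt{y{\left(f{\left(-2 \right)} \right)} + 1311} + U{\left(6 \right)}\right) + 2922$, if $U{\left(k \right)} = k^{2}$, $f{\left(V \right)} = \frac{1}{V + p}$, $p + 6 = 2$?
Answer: $2958 + \frac{\sqrt{55446}}{6} \approx 2997.2$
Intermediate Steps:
$p = -4$ ($p = -6 + 2 = -4$)
$f{\left(V \right)} = \frac{1}{-4 + V}$ ($f{\left(V \right)} = \frac{1}{V - 4} = \frac{1}{-4 + V}$)
$y{\left(Y \right)} = 231 + 11 Y$ ($y{\left(Y \right)} = \left(21 + Y\right) 11 = 231 + 11 Y$)
$\left(\sqrt{y{\left(f{\left(-2 \right)} \right)} + 1311} + U{\left(6 \right)}\right) + 2922 = \left(\sqrt{\left(231 + \frac{11}{-4 - 2}\right) + 1311} + 6^{2}\right) + 2922 = \left(\sqrt{\left(231 + \frac{11}{-6}\right) + 1311} + 36\right) + 2922 = \left(\sqrt{\left(231 + 11 \left(- \frac{1}{6}\right)\right) + 1311} + 36\right) + 2922 = \left(\sqrt{\left(231 - \frac{11}{6}\right) + 1311} + 36\right) + 2922 = \left(\sqrt{\frac{1375}{6} + 1311} + 36\right) + 2922 = \left(\sqrt{\frac{9241}{6}} + 36\right) + 2922 = \left(\frac{\sqrt{55446}}{6} + 36\right) + 2922 = \left(36 + \frac{\sqrt{55446}}{6}\right) + 2922 = 2958 + \frac{\sqrt{55446}}{6}$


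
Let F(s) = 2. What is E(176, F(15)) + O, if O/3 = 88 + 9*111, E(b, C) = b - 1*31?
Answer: 3406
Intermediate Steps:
E(b, C) = -31 + b (E(b, C) = b - 31 = -31 + b)
O = 3261 (O = 3*(88 + 9*111) = 3*(88 + 999) = 3*1087 = 3261)
E(176, F(15)) + O = (-31 + 176) + 3261 = 145 + 3261 = 3406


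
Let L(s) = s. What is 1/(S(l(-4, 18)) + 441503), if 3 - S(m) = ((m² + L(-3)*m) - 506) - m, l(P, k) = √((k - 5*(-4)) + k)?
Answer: 110489/48831276260 - √14/24415638130 ≈ 2.2625e-6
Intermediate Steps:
l(P, k) = √(20 + 2*k) (l(P, k) = √((k + 20) + k) = √((20 + k) + k) = √(20 + 2*k))
S(m) = 509 - m² + 4*m (S(m) = 3 - (((m² - 3*m) - 506) - m) = 3 - ((-506 + m² - 3*m) - m) = 3 - (-506 + m² - 4*m) = 3 + (506 - m² + 4*m) = 509 - m² + 4*m)
1/(S(l(-4, 18)) + 441503) = 1/((509 - (√(20 + 2*18))² + 4*√(20 + 2*18)) + 441503) = 1/((509 - (√(20 + 36))² + 4*√(20 + 36)) + 441503) = 1/((509 - (√56)² + 4*√56) + 441503) = 1/((509 - (2*√14)² + 4*(2*√14)) + 441503) = 1/((509 - 1*56 + 8*√14) + 441503) = 1/((509 - 56 + 8*√14) + 441503) = 1/((453 + 8*√14) + 441503) = 1/(441956 + 8*√14)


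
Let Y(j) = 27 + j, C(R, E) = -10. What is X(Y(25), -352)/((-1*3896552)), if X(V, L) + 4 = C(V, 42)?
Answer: 7/1948276 ≈ 3.5929e-6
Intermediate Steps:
X(V, L) = -14 (X(V, L) = -4 - 10 = -14)
X(Y(25), -352)/((-1*3896552)) = -14/((-1*3896552)) = -14/(-3896552) = -14*(-1/3896552) = 7/1948276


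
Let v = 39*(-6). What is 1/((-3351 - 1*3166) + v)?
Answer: -1/6751 ≈ -0.00014813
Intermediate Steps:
v = -234
1/((-3351 - 1*3166) + v) = 1/((-3351 - 1*3166) - 234) = 1/((-3351 - 3166) - 234) = 1/(-6517 - 234) = 1/(-6751) = -1/6751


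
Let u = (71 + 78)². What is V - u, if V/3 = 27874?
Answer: 61421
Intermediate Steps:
u = 22201 (u = 149² = 22201)
V = 83622 (V = 3*27874 = 83622)
V - u = 83622 - 1*22201 = 83622 - 22201 = 61421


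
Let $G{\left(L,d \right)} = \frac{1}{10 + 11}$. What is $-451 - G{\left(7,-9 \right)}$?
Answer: $- \frac{9472}{21} \approx -451.05$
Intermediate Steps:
$G{\left(L,d \right)} = \frac{1}{21}$
$-451 - G{\left(7,-9 \right)} = -451 - \frac{1}{21} = - \frac{9472}{21}$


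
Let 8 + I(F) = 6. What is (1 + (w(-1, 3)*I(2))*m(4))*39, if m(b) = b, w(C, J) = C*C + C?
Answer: 39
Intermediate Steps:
w(C, J) = C + C² (w(C, J) = C² + C = C + C²)
I(F) = -2 (I(F) = -8 + 6 = -2)
(1 + (w(-1, 3)*I(2))*m(4))*39 = (1 + (-(1 - 1)*(-2))*4)*39 = (1 + (-1*0*(-2))*4)*39 = (1 + (0*(-2))*4)*39 = (1 + 0*4)*39 = (1 + 0)*39 = 1*39 = 39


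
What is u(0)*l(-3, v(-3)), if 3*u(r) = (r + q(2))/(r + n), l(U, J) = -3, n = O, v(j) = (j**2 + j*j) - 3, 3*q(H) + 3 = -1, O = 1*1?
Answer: 4/3 ≈ 1.3333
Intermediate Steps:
O = 1
q(H) = -4/3 (q(H) = -1 + (1/3)*(-1) = -1 - 1/3 = -4/3)
v(j) = -3 + 2*j**2 (v(j) = (j**2 + j**2) - 3 = 2*j**2 - 3 = -3 + 2*j**2)
n = 1
u(r) = (-4/3 + r)/(3*(1 + r)) (u(r) = ((r - 4/3)/(r + 1))/3 = ((-4/3 + r)/(1 + r))/3 = (-4/3 + r)/(3*(1 + r)))
u(0)*l(-3, v(-3)) = ((-4 + 3*0)/(9*(1 + 0)))*(-3) = ((1/9)*(-4 + 0)/1)*(-3) = ((1/9)*1*(-4))*(-3) = -4/9*(-3) = 4/3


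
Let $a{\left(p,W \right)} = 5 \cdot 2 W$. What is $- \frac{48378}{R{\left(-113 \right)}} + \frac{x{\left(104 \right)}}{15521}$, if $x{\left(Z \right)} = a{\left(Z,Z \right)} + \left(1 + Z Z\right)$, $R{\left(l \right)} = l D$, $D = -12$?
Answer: $- \frac{122466141}{3507746} \approx -34.913$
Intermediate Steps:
$R{\left(l \right)} = - 12 l$ ($R{\left(l \right)} = l \left(-12\right) = - 12 l$)
$a{\left(p,W \right)} = 10 W$
$x{\left(Z \right)} = 1 + Z^{2} + 10 Z$ ($x{\left(Z \right)} = 10 Z + \left(1 + Z Z\right) = 10 Z + \left(1 + Z^{2}\right) = 1 + Z^{2} + 10 Z$)
$- \frac{48378}{R{\left(-113 \right)}} + \frac{x{\left(104 \right)}}{15521} = - \frac{48378}{\left(-12\right) \left(-113\right)} + \frac{1 + 104^{2} + 10 \cdot 104}{15521} = - \frac{48378}{1356} + \left(1 + 10816 + 1040\right) \frac{1}{15521} = \left(-48378\right) \frac{1}{1356} + 11857 \cdot \frac{1}{15521} = - \frac{8063}{226} + \frac{11857}{15521} = - \frac{122466141}{3507746}$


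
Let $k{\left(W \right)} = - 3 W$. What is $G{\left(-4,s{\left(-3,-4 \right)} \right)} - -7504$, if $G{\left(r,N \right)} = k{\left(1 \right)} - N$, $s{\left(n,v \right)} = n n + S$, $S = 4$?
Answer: $7488$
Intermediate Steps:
$s{\left(n,v \right)} = 4 + n^{2}$ ($s{\left(n,v \right)} = n n + 4 = n^{2} + 4 = 4 + n^{2}$)
$G{\left(r,N \right)} = -3 - N$ ($G{\left(r,N \right)} = \left(-3\right) 1 - N = -3 - N$)
$G{\left(-4,s{\left(-3,-4 \right)} \right)} - -7504 = \left(-3 - \left(4 + \left(-3\right)^{2}\right)\right) - -7504 = \left(-3 - \left(4 + 9\right)\right) + 7504 = \left(-3 - 13\right) + 7504 = -16 + 7504 = 7488$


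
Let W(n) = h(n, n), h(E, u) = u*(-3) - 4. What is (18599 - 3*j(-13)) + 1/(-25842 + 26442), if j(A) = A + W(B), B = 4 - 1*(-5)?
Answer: 11238601/600 ≈ 18731.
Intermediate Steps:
B = 9 (B = 4 + 5 = 9)
h(E, u) = -4 - 3*u (h(E, u) = -3*u - 4 = -4 - 3*u)
W(n) = -4 - 3*n
j(A) = -31 + A (j(A) = A + (-4 - 3*9) = A + (-4 - 27) = A - 31 = -31 + A)
(18599 - 3*j(-13)) + 1/(-25842 + 26442) = (18599 - 3*(-31 - 13)) + 1/(-25842 + 26442) = (18599 - 3*(-44)) + 1/600 = (18599 + 132) + 1/600 = 18731 + 1/600 = 11238601/600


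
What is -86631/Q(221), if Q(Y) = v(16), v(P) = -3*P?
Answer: 28877/16 ≈ 1804.8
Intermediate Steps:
Q(Y) = -48 (Q(Y) = -3*16 = -48)
-86631/Q(221) = -86631/(-48) = -86631*(-1/48) = 28877/16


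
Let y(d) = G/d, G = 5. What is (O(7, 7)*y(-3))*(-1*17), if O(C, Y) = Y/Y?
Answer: 85/3 ≈ 28.333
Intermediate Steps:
y(d) = 5/d
O(C, Y) = 1
(O(7, 7)*y(-3))*(-1*17) = (1*(5/(-3)))*(-1*17) = (1*(5*(-1/3)))*(-17) = (1*(-5/3))*(-17) = -5/3*(-17) = 85/3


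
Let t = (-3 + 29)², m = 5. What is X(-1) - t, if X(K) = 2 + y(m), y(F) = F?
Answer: -669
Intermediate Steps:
X(K) = 7 (X(K) = 2 + 5 = 7)
t = 676 (t = 26² = 676)
X(-1) - t = 7 - 1*676 = 7 - 676 = -669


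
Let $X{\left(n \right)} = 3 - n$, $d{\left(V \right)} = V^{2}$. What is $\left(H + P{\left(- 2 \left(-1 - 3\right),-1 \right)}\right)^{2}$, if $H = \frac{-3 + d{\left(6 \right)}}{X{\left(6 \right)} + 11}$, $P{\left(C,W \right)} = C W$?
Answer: $\frac{961}{64} \approx 15.016$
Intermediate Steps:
$H = \frac{33}{8}$ ($H = \frac{-3 + 6^{2}}{\left(3 - 6\right) + 11} = \frac{-3 + 36}{\left(3 - 6\right) + 11} = \frac{33}{-3 + 11} = \frac{33}{8} \approx 4.125$)
$\left(H + P{\left(- 2 \left(-1 - 3\right),-1 \right)}\right)^{2} = \left(\frac{33}{8} + - 2 \left(-1 - 3\right) \left(-1\right)\right)^{2} = \left(\frac{33}{8} + \left(-2\right) \left(-4\right) \left(-1\right)\right)^{2} = \left(\frac{33}{8} + 8 \left(-1\right)\right)^{2} = \left(\frac{33}{8} - 8\right)^{2} = \left(- \frac{31}{8}\right)^{2} = \frac{961}{64}$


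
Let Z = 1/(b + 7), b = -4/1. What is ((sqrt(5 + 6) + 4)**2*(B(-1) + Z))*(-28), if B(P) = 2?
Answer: -1764 - 1568*sqrt(11)/3 ≈ -3497.5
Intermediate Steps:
b = -4 (b = -4*1 = -4)
Z = 1/3 (Z = 1/(-4 + 7) = 1/3 ≈ 0.33333)
((sqrt(5 + 6) + 4)**2*(B(-1) + Z))*(-28) = ((sqrt(5 + 6) + 4)**2*(2 + 1/3))*(-28) = ((sqrt(11) + 4)**2*(7/3))*(-28) = ((4 + sqrt(11))**2*(7/3))*(-28) = (7*(4 + sqrt(11))**2/3)*(-28) = -196*(4 + sqrt(11))**2/3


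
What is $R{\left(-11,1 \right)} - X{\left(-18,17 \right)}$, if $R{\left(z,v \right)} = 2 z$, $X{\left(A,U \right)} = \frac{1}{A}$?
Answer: $- \frac{395}{18} \approx -21.944$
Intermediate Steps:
$R{\left(-11,1 \right)} - X{\left(-18,17 \right)} = 2 \left(-11\right) - \frac{1}{-18} = -22 - - \frac{1}{18} = -22 + \frac{1}{18} = - \frac{395}{18}$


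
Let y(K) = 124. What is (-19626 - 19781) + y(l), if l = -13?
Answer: -39283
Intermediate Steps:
(-19626 - 19781) + y(l) = (-19626 - 19781) + 124 = -39407 + 124 = -39283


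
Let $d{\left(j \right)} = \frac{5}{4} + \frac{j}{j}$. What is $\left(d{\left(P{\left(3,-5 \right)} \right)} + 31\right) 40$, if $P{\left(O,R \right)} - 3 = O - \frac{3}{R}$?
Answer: $1330$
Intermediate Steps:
$P{\left(O,R \right)} = 3 + O - \frac{3}{R}$ ($P{\left(O,R \right)} = 3 + \left(O - \frac{3}{R}\right) = 3 + O - \frac{3}{R}$)
$d{\left(j \right)} = \frac{9}{4}$ ($d{\left(j \right)} = 5 \cdot \frac{1}{4} + 1 = \frac{5}{4} + 1 = \frac{9}{4}$)
$\left(d{\left(P{\left(3,-5 \right)} \right)} + 31\right) 40 = \left(\frac{9}{4} + 31\right) 40 = \frac{133}{4} \cdot 40 = 1330$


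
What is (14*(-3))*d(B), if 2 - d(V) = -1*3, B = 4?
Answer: -210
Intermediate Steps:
d(V) = 5 (d(V) = 2 - (-1)*3 = 2 - 1*(-3) = 2 + 3 = 5)
(14*(-3))*d(B) = (14*(-3))*5 = -42*5 = -210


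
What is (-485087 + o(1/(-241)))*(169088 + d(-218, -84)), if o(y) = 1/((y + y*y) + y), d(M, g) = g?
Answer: -39442986371712/481 ≈ -8.2002e+10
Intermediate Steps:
o(y) = 1/(y**2 + 2*y) (o(y) = 1/((y + y**2) + y) = 1/(y**2 + 2*y))
(-485087 + o(1/(-241)))*(169088 + d(-218, -84)) = (-485087 + 1/((1/(-241))*(2 + 1/(-241))))*(169088 - 84) = (-485087 + 1/((-1/241)*(2 - 1/241)))*169004 = (-485087 - 241/481/241)*169004 = (-485087 - 241*241/481)*169004 = (-485087 - 58081/481)*169004 = -233384928/481*169004 = -39442986371712/481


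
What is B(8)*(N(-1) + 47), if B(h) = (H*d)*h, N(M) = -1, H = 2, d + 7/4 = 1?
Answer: -552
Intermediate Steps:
d = -¾ (d = -7/4 + 1 = -¾ ≈ -0.75000)
B(h) = -3*h/2 (B(h) = (2*(-¾))*h = -3*h/2)
B(8)*(N(-1) + 47) = (-3/2*8)*(-1 + 47) = -12*46 = -552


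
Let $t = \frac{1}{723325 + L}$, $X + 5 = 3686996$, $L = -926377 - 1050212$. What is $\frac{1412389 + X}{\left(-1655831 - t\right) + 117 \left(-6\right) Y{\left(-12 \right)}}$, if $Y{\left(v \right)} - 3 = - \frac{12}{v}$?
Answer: $- \frac{1278173875264}{415742509539} \approx -3.0744$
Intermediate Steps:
$Y{\left(v \right)} = 3 - \frac{12}{v}$
$L = -1976589$
$X = 3686991$ ($X = -5 + 3686996 = 3686991$)
$t = - \frac{1}{1253264}$ ($t = \frac{1}{723325 - 1976589} = \frac{1}{-1253264} = - \frac{1}{1253264} \approx -7.9792 \cdot 10^{-7}$)
$\frac{1412389 + X}{\left(-1655831 - t\right) + 117 \left(-6\right) Y{\left(-12 \right)}} = \frac{1412389 + 3686991}{\left(-1655831 - - \frac{1}{1253264}\right) + 117 \left(-6\right) \left(3 - \frac{12}{-12}\right)} = \frac{5099380}{\left(-1655831 + \frac{1}{1253264}\right) - 702 \left(3 - -1\right)} = \frac{5099380}{- \frac{2075193382383}{1253264} - 702 \left(3 + 1\right)} = \frac{5099380}{- \frac{2075193382383}{1253264} - 2808} = \frac{5099380}{- \frac{2078712547695}{1253264}} = 5099380 \left(- \frac{1253264}{2078712547695}\right) = - \frac{1278173875264}{415742509539}$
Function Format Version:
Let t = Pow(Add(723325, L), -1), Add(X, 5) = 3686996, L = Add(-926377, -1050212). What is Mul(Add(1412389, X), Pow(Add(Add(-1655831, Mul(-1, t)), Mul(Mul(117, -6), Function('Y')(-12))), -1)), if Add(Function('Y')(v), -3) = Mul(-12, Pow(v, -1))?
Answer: Rational(-1278173875264, 415742509539) ≈ -3.0744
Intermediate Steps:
Function('Y')(v) = Add(3, Mul(-12, Pow(v, -1)))
L = -1976589
X = 3686991 (X = Add(-5, 3686996) = 3686991)
t = Rational(-1, 1253264) (t = Pow(Add(723325, -1976589), -1) = Pow(-1253264, -1) = Rational(-1, 1253264) ≈ -7.9792e-7)
Mul(Add(1412389, X), Pow(Add(Add(-1655831, Mul(-1, t)), Mul(Mul(117, -6), Function('Y')(-12))), -1)) = Mul(Add(1412389, 3686991), Pow(Add(Add(-1655831, Mul(-1, Rational(-1, 1253264))), Mul(Mul(117, -6), Add(3, Mul(-12, Pow(-12, -1))))), -1)) = Mul(5099380, Pow(Add(Add(-1655831, Rational(1, 1253264)), Mul(-702, Add(3, Mul(-12, Rational(-1, 12))))), -1)) = Mul(5099380, Pow(Add(Rational(-2075193382383, 1253264), Mul(-702, Add(3, 1))), -1)) = Mul(5099380, Pow(Add(Rational(-2075193382383, 1253264), Mul(-702, 4)), -1)) = Mul(5099380, Pow(Add(Rational(-2075193382383, 1253264), -2808), -1)) = Mul(5099380, Pow(Rational(-2078712547695, 1253264), -1)) = Mul(5099380, Rational(-1253264, 2078712547695)) = Rational(-1278173875264, 415742509539)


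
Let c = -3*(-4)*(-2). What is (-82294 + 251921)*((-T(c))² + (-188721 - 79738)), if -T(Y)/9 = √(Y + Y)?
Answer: -46197404569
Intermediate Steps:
c = -24 (c = 12*(-2) = -24)
T(Y) = -9*√2*√Y (T(Y) = -9*√(Y + Y) = -9*√2*√Y)
(-82294 + 251921)*((-T(c))² + (-188721 - 79738)) = (-82294 + 251921)*((-(-9)*√2*√(-24))² + (-188721 - 79738)) = 169627*((-(-9)*√2*2*I*√6)² - 268459) = 169627*((-(-36)*I*√3)² - 268459) = 169627*((36*I*√3)² - 268459) = 169627*(-3888 - 268459) = 169627*(-272347) = -46197404569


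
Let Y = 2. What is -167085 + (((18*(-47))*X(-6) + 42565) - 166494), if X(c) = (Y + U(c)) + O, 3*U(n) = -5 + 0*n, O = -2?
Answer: -289604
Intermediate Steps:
U(n) = -5/3 (U(n) = (-5 + 0*n)/3 = (-5 + 0)/3 = (⅓)*(-5) = -5/3)
X(c) = -5/3 (X(c) = (2 - 5/3) - 2 = ⅓ - 2 = -5/3)
-167085 + (((18*(-47))*X(-6) + 42565) - 166494) = -167085 + (((18*(-47))*(-5/3) + 42565) - 166494) = -167085 + ((-846*(-5/3) + 42565) - 166494) = -167085 + ((1410 + 42565) - 166494) = -167085 + (43975 - 166494) = -167085 - 122519 = -289604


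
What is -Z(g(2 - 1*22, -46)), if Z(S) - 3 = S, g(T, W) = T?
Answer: 17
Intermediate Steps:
Z(S) = 3 + S
-Z(g(2 - 1*22, -46)) = -(3 + (2 - 1*22)) = -(3 + (2 - 22)) = -(3 - 20) = -1*(-17) = 17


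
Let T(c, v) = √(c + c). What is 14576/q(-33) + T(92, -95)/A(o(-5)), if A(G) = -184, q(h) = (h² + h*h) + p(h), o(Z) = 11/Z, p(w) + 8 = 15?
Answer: 14576/2185 - √46/92 ≈ 6.5972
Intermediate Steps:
p(w) = 7 (p(w) = -8 + 15 = 7)
T(c, v) = √2*√c (T(c, v) = √(2*c) = √2*√c)
q(h) = 7 + 2*h² (q(h) = (h² + h*h) + 7 = (h² + h²) + 7 = 2*h² + 7 = 7 + 2*h²)
14576/q(-33) + T(92, -95)/A(o(-5)) = 14576/(7 + 2*(-33)²) + (√2*√92)/(-184) = 14576/(7 + 2*1089) + (√2*(2*√23))*(-1/184) = 14576/(7 + 2178) + (2*√46)*(-1/184) = 14576/2185 - √46/92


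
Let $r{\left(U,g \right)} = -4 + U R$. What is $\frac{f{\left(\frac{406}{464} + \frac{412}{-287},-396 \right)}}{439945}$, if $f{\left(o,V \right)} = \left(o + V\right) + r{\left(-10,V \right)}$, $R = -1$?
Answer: $- \frac{896727}{1010113720} \approx -0.00088775$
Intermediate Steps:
$r{\left(U,g \right)} = -4 - U$ ($r{\left(U,g \right)} = -4 + U \left(-1\right) = -4 - U$)
$f{\left(o,V \right)} = 6 + V + o$ ($f{\left(o,V \right)} = \left(o + V\right) - -6 = \left(V + o\right) + \left(-4 + 10\right) = \left(V + o\right) + 6 = 6 + V + o$)
$\frac{f{\left(\frac{406}{464} + \frac{412}{-287},-396 \right)}}{439945} = \frac{6 - 396 + \left(\frac{406}{464} + \frac{412}{-287}\right)}{439945} = \left(6 - 396 + \left(406 \cdot \frac{1}{464} + 412 \left(- \frac{1}{287}\right)\right)\right) \frac{1}{439945} = \left(6 - 396 + \left(\frac{7}{8} - \frac{412}{287}\right)\right) \frac{1}{439945} = \left(6 - 396 - \frac{1287}{2296}\right) \frac{1}{439945} = \left(- \frac{896727}{2296}\right) \frac{1}{439945} = - \frac{896727}{1010113720}$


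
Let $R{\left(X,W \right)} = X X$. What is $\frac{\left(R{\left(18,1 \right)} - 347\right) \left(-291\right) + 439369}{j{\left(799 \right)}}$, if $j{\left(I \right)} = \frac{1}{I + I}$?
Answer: $712807076$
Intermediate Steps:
$R{\left(X,W \right)} = X^{2}$
$j{\left(I \right)} = \frac{1}{2 I}$
$\frac{\left(R{\left(18,1 \right)} - 347\right) \left(-291\right) + 439369}{j{\left(799 \right)}} = \frac{\left(18^{2} - 347\right) \left(-291\right) + 439369}{\frac{1}{2} \cdot \frac{1}{799}} = \frac{\left(324 - 347\right) \left(-291\right) + 439369}{\frac{1}{2} \cdot \frac{1}{799}} = \left(\left(-23\right) \left(-291\right) + 439369\right) \frac{1}{\frac{1}{1598}} = \left(6693 + 439369\right) 1598 = 446062 \cdot 1598 = 712807076$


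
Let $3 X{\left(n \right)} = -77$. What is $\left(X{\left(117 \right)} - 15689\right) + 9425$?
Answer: $- \frac{18869}{3} \approx -6289.7$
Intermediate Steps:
$X{\left(n \right)} = - \frac{77}{3}$ ($X{\left(n \right)} = \frac{1}{3} \left(-77\right) = - \frac{77}{3}$)
$\left(X{\left(117 \right)} - 15689\right) + 9425 = \left(- \frac{77}{3} - 15689\right) + 9425 = - \frac{47144}{3} + 9425 = - \frac{18869}{3}$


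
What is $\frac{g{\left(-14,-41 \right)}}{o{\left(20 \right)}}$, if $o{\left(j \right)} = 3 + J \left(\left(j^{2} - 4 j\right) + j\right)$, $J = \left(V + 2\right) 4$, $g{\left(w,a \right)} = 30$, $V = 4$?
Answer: $\frac{10}{2721} \approx 0.0036751$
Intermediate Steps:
$J = 24$ ($J = \left(4 + 2\right) 4 = 6 \cdot 4 = 24$)
$o{\left(j \right)} = 3 - 72 j + 24 j^{2}$ ($o{\left(j \right)} = 3 + 24 \left(\left(j^{2} - 4 j\right) + j\right) = 3 + 24 \left(j^{2} - 3 j\right) = 3 + \left(- 72 j + 24 j^{2}\right) = 3 - 72 j + 24 j^{2}$)
$\frac{g{\left(-14,-41 \right)}}{o{\left(20 \right)}} = \frac{30}{3 - 1440 + 24 \cdot 20^{2}} = \frac{30}{3 - 1440 + 24 \cdot 400} = \frac{30}{3 - 1440 + 9600} = \frac{30}{8163} = 30 \cdot \frac{1}{8163} = \frac{10}{2721}$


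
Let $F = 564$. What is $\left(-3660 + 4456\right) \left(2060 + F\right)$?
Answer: $2088704$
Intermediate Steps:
$\left(-3660 + 4456\right) \left(2060 + F\right) = \left(-3660 + 4456\right) \left(2060 + 564\right) = 796 \cdot 2624 = 2088704$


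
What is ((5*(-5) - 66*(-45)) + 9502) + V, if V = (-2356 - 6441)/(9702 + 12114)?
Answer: 271534955/21816 ≈ 12447.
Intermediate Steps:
V = -8797/21816 ≈ -0.40324
((5*(-5) - 66*(-45)) + 9502) + V = ((5*(-5) - 66*(-45)) + 9502) - 8797/21816 = ((-25 + 2970) + 9502) - 8797/21816 = (2945 + 9502) - 8797/21816 = 12447 - 8797/21816 = 271534955/21816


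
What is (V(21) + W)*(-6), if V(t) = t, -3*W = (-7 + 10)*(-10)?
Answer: -186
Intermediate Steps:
W = 10 (W = -(-7 + 10)*(-10)/3 = -(-10) = -⅓*(-30) = 10)
(V(21) + W)*(-6) = (21 + 10)*(-6) = 31*(-6) = -186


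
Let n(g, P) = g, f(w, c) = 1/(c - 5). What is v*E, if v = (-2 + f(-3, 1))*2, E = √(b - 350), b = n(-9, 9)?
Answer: -9*I*√359/2 ≈ -85.263*I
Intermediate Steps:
f(w, c) = 1/(-5 + c)
b = -9
E = I*√359 (E = √(-9 - 350) = √(-359) = I*√359 ≈ 18.947*I)
v = -9/2 (v = (-2 + 1/(-5 + 1))*2 = (-2 + 1/(-4))*2 = (-2 - ¼)*2 = -9/4*2 = -9/2 ≈ -4.5000)
v*E = -9*I*√359/2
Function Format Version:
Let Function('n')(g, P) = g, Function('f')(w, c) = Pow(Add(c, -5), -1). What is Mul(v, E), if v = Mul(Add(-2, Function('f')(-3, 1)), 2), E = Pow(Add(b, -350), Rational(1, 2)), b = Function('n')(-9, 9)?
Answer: Mul(Rational(-9, 2), I, Pow(359, Rational(1, 2))) ≈ Mul(-85.263, I)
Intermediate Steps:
Function('f')(w, c) = Pow(Add(-5, c), -1)
b = -9
E = Mul(I, Pow(359, Rational(1, 2))) (E = Pow(Add(-9, -350), Rational(1, 2)) = Pow(-359, Rational(1, 2)) = Mul(I, Pow(359, Rational(1, 2))) ≈ Mul(18.947, I))
v = Rational(-9, 2) (v = Mul(Add(-2, Pow(Add(-5, 1), -1)), 2) = Mul(Add(-2, Pow(-4, -1)), 2) = Mul(Add(-2, Rational(-1, 4)), 2) = Mul(Rational(-9, 4), 2) = Rational(-9, 2) ≈ -4.5000)
Mul(v, E) = Mul(Rational(-9, 2), Mul(I, Pow(359, Rational(1, 2)))) = Mul(Rational(-9, 2), I, Pow(359, Rational(1, 2)))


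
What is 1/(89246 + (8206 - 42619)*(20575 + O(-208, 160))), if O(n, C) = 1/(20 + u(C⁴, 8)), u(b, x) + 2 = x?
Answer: -26/18406948367 ≈ -1.4125e-9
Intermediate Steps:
u(b, x) = -2 + x
O(n, C) = 1/26 (O(n, C) = 1/(20 + (-2 + 8)) = 1/(20 + 6) = 1/26)
1/(89246 + (8206 - 42619)*(20575 + O(-208, 160))) = 1/(89246 + (8206 - 42619)*(20575 + 1/26)) = 1/(89246 - 34413*534951/26) = 1/(89246 - 18409268763/26) = 1/(-18406948367/26) = -26/18406948367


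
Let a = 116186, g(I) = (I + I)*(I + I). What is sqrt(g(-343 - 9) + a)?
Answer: 3*sqrt(67978) ≈ 782.18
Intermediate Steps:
g(I) = 4*I**2 (g(I) = (2*I)*(2*I) = 4*I**2)
sqrt(g(-343 - 9) + a) = sqrt(4*(-343 - 9)**2 + 116186) = sqrt(4*(-352)**2 + 116186) = sqrt(4*123904 + 116186) = sqrt(495616 + 116186) = sqrt(611802) = 3*sqrt(67978)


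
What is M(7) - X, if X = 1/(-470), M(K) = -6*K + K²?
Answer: 3291/470 ≈ 7.0021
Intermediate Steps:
M(K) = K² - 6*K
X = -1/470 ≈ -0.0021277
M(7) - X = 7*(-6 + 7) - 1*(-1/470) = 7*1 + 1/470 = 7 + 1/470 = 3291/470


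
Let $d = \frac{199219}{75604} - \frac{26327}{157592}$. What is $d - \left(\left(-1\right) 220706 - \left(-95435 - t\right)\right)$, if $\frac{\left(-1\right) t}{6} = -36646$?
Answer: $- \frac{6872865626625}{72649912} \approx -94603.0$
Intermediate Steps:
$t = 219876$ ($t = \left(-6\right) \left(-36646\right) = 219876$)
$d = \frac{179298135}{72649912}$ ($d = 199219 \cdot \frac{1}{75604} - \frac{26327}{157592} = \frac{4859}{1844} - \frac{26327}{157592} = \frac{179298135}{72649912} \approx 2.468$)
$d - \left(\left(-1\right) 220706 - \left(-95435 - t\right)\right) = \frac{179298135}{72649912} - \left(\left(-1\right) 220706 - \left(-95435 - 219876\right)\right) = \frac{179298135}{72649912} - \left(-220706 - \left(-95435 - 219876\right)\right) = \frac{179298135}{72649912} - \left(-220706 - -315311\right) = \frac{179298135}{72649912} - \left(-220706 + 315311\right) = \frac{179298135}{72649912} - 94605 = - \frac{6872865626625}{72649912}$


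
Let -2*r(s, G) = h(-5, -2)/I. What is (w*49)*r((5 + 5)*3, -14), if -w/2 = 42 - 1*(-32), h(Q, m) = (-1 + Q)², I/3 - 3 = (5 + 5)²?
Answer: 43512/103 ≈ 422.45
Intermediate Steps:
I = 309 (I = 9 + 3*(5 + 5)² = 9 + 3*10² = 9 + 3*100 = 9 + 300 = 309)
r(s, G) = -6/103 (r(s, G) = -(-1 - 5)²/(2*309) = -(-6)²/(2*309) = -18/309 = -½*12/103 = -6/103)
w = -148 (w = -2*(42 - 1*(-32)) = -2*(42 + 32) = -2*74 = -148)
(w*49)*r((5 + 5)*3, -14) = -148*49*(-6/103) = -7252*(-6/103) = 43512/103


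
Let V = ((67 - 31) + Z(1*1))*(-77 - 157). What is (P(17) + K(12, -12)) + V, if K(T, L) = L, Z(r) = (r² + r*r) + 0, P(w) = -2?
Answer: -8906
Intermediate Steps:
Z(r) = 2*r² (Z(r) = (r² + r²) + 0 = 2*r² + 0 = 2*r²)
V = -8892 (V = ((67 - 31) + 2*(1*1)²)*(-77 - 157) = (36 + 2*1²)*(-234) = (36 + 2*1)*(-234) = (36 + 2)*(-234) = 38*(-234) = -8892)
(P(17) + K(12, -12)) + V = (-2 - 12) - 8892 = -14 - 8892 = -8906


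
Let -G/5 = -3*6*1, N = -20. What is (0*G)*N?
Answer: 0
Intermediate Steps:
G = 90 (G = -5*(-3*6) = -(-90) = -5*(-18) = 90)
(0*G)*N = (0*90)*(-20) = 0*(-20) = 0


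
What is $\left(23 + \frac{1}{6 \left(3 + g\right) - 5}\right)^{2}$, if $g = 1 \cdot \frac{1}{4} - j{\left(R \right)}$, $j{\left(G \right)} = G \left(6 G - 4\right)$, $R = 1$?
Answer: $\frac{13689}{25} \approx 547.56$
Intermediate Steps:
$j{\left(G \right)} = G \left(-4 + 6 G\right)$
$g = - \frac{7}{4}$ ($g = 1 \cdot \frac{1}{4} - 2 \cdot 1 \left(-2 + 3 \cdot 1\right) = 1 \cdot \frac{1}{4} - 2 \cdot 1 \left(-2 + 3\right) = \frac{1}{4} - 2 \cdot 1 \cdot 1 = \frac{1}{4} - 2 = - \frac{7}{4} \approx -1.75$)
$\left(23 + \frac{1}{6 \left(3 + g\right) - 5}\right)^{2} = \left(23 + \frac{1}{6 \left(3 - \frac{7}{4}\right) - 5}\right)^{2} = \left(23 + \frac{1}{6 \cdot \frac{5}{4} - 5}\right)^{2} = \left(23 + \frac{1}{\frac{15}{2} - 5}\right)^{2} = \left(23 + \frac{1}{\frac{5}{2}}\right)^{2} = \left(23 + \frac{2}{5}\right)^{2} = \left(\frac{117}{5}\right)^{2} = \frac{13689}{25}$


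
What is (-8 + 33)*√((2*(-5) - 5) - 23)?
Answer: 25*I*√38 ≈ 154.11*I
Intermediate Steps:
(-8 + 33)*√((2*(-5) - 5) - 23) = 25*√((-10 - 5) - 23) = 25*√(-15 - 23) = 25*√(-38) = 25*(I*√38) = 25*I*√38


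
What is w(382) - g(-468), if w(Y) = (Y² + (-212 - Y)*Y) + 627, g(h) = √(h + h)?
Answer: -80357 - 6*I*√26 ≈ -80357.0 - 30.594*I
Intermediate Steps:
g(h) = √2*√h (g(h) = √(2*h) = √2*√h)
w(Y) = 627 + Y² + Y*(-212 - Y) (w(Y) = (Y² + Y*(-212 - Y)) + 627 = 627 + Y² + Y*(-212 - Y))
w(382) - g(-468) = (627 - 212*382) - √2*√(-468) = (627 - 80984) - √2*6*I*√13 = -80357 - 6*I*√26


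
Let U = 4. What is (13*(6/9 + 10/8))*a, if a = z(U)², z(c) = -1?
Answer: 299/12 ≈ 24.917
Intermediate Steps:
a = 1 (a = (-1)² = 1)
(13*(6/9 + 10/8))*a = (13*(6/9 + 10/8))*1 = (13*(6*(⅑) + 10*(⅛)))*1 = (13*(⅔ + 5/4))*1 = (13*(23/12))*1 = (299/12)*1 = 299/12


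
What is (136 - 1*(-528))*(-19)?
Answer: -12616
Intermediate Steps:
(136 - 1*(-528))*(-19) = (136 + 528)*(-19) = 664*(-19) = -12616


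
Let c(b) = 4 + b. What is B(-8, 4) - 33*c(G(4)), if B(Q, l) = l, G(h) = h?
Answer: -260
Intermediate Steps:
B(-8, 4) - 33*c(G(4)) = 4 - 33*(4 + 4) = 4 - 33*8 = 4 - 264 = -260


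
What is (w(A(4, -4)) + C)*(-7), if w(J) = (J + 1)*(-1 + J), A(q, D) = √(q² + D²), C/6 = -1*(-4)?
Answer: -385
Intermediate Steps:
C = 24 (C = 6*(-1*(-4)) = 6*4 = 24)
A(q, D) = √(D² + q²)
w(J) = (1 + J)*(-1 + J)
(w(A(4, -4)) + C)*(-7) = ((-1 + (√((-4)² + 4²))²) + 24)*(-7) = ((-1 + (√(16 + 16))²) + 24)*(-7) = ((-1 + (√32)²) + 24)*(-7) = ((-1 + (4*√2)²) + 24)*(-7) = ((-1 + 32) + 24)*(-7) = (31 + 24)*(-7) = 55*(-7) = -385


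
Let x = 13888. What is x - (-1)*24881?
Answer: 38769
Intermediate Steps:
x - (-1)*24881 = 13888 - (-1)*24881 = 13888 - 1*(-24881) = 13888 + 24881 = 38769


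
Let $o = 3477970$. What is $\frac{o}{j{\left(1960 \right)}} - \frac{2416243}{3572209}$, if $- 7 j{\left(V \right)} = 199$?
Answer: $- \frac{86968730982467}{710869591} \approx -1.2234 \cdot 10^{5}$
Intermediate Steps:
$j{\left(V \right)} = - \frac{199}{7}$ ($j{\left(V \right)} = \left(- \frac{1}{7}\right) 199 = - \frac{199}{7}$)
$\frac{o}{j{\left(1960 \right)}} - \frac{2416243}{3572209} = \frac{3477970}{- \frac{199}{7}} - \frac{2416243}{3572209} = 3477970 \left(- \frac{7}{199}\right) - \frac{2416243}{3572209} = - \frac{24345790}{199} - \frac{2416243}{3572209} = - \frac{86968730982467}{710869591}$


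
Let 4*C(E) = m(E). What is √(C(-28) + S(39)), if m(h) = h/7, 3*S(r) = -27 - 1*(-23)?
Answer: I*√21/3 ≈ 1.5275*I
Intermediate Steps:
S(r) = -4/3 (S(r) = (-27 - 1*(-23))/3 = (-27 + 23)/3 = (⅓)*(-4) = -4/3)
m(h) = h/7 (m(h) = h*(⅐) = h/7)
C(E) = E/28 (C(E) = (E/7)/4 = E/28)
√(C(-28) + S(39)) = √((1/28)*(-28) - 4/3) = √(-1 - 4/3) = √(-7/3) = I*√21/3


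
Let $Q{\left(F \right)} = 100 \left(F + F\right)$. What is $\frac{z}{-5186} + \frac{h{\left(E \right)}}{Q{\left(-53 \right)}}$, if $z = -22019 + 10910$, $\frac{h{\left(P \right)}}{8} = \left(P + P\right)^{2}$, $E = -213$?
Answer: $- \frac{926415111}{6871450} \approx -134.82$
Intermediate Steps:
$Q{\left(F \right)} = 200 F$ ($Q{\left(F \right)} = 100 \cdot 2 F = 200 F$)
$h{\left(P \right)} = 32 P^{2}$ ($h{\left(P \right)} = 8 \left(P + P\right)^{2} = 8 \left(2 P\right)^{2} = 8 \cdot 4 P^{2} = 32 P^{2}$)
$z = -11109$
$\frac{z}{-5186} + \frac{h{\left(E \right)}}{Q{\left(-53 \right)}} = - \frac{11109}{-5186} + \frac{32 \left(-213\right)^{2}}{200 \left(-53\right)} = \left(-11109\right) \left(- \frac{1}{5186}\right) + \frac{32 \cdot 45369}{-10600} = \frac{11109}{5186} + 1451808 \left(- \frac{1}{10600}\right) = \frac{11109}{5186} - \frac{181476}{1325} = - \frac{926415111}{6871450}$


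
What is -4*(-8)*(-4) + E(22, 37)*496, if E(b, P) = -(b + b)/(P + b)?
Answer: -29376/59 ≈ -497.90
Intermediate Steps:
E(b, P) = -2*b/(P + b)
-4*(-8)*(-4) + E(22, 37)*496 = -4*(-8)*(-4) - 2*22/(37 + 22)*496 = 32*(-4) - 2*22/59*496 = -128 - 2*22*1/59*496 = -128 - 44/59*496 = -128 - 21824/59 = -29376/59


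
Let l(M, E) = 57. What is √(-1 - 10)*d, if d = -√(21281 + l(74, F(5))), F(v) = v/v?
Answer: -I*√234718 ≈ -484.48*I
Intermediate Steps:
F(v) = 1
d = -√21338 (d = -√(21281 + 57) = -√21338 ≈ -146.08)
√(-1 - 10)*d = √(-1 - 10)*(-√21338) = √(-11)*(-√21338) = (I*√11)*(-√21338) = -I*√234718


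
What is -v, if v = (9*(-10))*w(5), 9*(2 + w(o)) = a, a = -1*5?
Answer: -230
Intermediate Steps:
a = -5
w(o) = -23/9 (w(o) = -2 + (⅑)*(-5) = -2 - 5/9 = -23/9)
v = 230 (v = (9*(-10))*(-23/9) = -90*(-23/9) = 230)
-v = -1*230 = -230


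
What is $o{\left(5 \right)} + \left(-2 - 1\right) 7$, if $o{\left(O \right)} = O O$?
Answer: $4$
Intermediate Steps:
$o{\left(O \right)} = O^{2}$
$o{\left(5 \right)} + \left(-2 - 1\right) 7 = 5^{2} + \left(-2 - 1\right) 7 = 25 + \left(-2 - 1\right) 7 = 25 - 21 = 4$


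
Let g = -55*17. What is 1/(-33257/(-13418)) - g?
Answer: 31108713/33257 ≈ 935.40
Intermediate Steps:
g = -935
1/(-33257/(-13418)) - g = 1/(-33257/(-13418)) - 1*(-935) = 1/(-33257*(-1/13418)) + 935 = 1/(33257/13418) + 935 = 13418/33257 + 935 = 31108713/33257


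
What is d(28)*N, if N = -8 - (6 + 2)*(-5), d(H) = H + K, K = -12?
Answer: 512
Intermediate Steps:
d(H) = -12 + H (d(H) = H - 12 = -12 + H)
N = 32 (N = -8 - 8*(-5) = -8 - 1*(-40) = -8 + 40 = 32)
d(28)*N = (-12 + 28)*32 = 16*32 = 512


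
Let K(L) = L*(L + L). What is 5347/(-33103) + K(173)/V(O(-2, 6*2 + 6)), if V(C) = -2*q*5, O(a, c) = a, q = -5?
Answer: 990606012/827575 ≈ 1197.0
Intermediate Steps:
K(L) = 2*L² (K(L) = L*(2*L) = 2*L²)
V(C) = 50 (V(C) = -2*(-5)*5 = 10*5 = 50)
5347/(-33103) + K(173)/V(O(-2, 6*2 + 6)) = 5347/(-33103) + (2*173²)/50 = 5347*(-1/33103) + (2*29929)*(1/50) = -5347/33103 + 59858*(1/50) = -5347/33103 + 29929/25 = 990606012/827575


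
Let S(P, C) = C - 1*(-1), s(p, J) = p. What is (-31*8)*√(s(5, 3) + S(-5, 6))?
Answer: -496*√3 ≈ -859.10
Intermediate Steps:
S(P, C) = 1 + C (S(P, C) = C + 1 = 1 + C)
(-31*8)*√(s(5, 3) + S(-5, 6)) = (-31*8)*√(5 + (1 + 6)) = -248*√(5 + 7) = -496*√3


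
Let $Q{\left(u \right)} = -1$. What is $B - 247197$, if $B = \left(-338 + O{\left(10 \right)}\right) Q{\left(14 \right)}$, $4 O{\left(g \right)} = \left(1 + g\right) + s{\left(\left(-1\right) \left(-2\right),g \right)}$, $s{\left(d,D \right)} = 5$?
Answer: $-246863$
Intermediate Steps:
$O{\left(g \right)} = \frac{3}{2} + \frac{g}{4}$ ($O{\left(g \right)} = \frac{\left(1 + g\right) + 5}{4} = \frac{6 + g}{4} = \frac{3}{2} + \frac{g}{4}$)
$B = 334$ ($B = \left(-338 + \left(\frac{3}{2} + \frac{1}{4} \cdot 10\right)\right) \left(-1\right) = \left(-338 + \left(\frac{3}{2} + \frac{5}{2}\right)\right) \left(-1\right) = \left(-338 + 4\right) \left(-1\right) = \left(-334\right) \left(-1\right) = 334$)
$B - 247197 = 334 - 247197 = -246863$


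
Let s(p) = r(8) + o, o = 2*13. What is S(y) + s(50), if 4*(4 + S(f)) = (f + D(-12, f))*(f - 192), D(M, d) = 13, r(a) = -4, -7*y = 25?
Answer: -43413/98 ≈ -442.99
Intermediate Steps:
y = -25/7 (y = -⅐*25 = -25/7 ≈ -3.5714)
S(f) = -4 + (-192 + f)*(13 + f)/4 (S(f) = -4 + ((f + 13)*(f - 192))/4 = -4 + ((13 + f)*(-192 + f))/4 = -4 + ((-192 + f)*(13 + f))/4 = -4 + (-192 + f)*(13 + f)/4)
o = 26
s(p) = 22 (s(p) = -4 + 26 = 22)
S(y) + s(50) = (-628 - 179/4*(-25/7) + (-25/7)²/4) + 22 = (-628 + 4475/28 + (¼)*(625/49)) + 22 = (-628 + 4475/28 + 625/196) + 22 = -45569/98 + 22 = -43413/98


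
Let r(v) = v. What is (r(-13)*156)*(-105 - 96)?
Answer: 407628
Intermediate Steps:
(r(-13)*156)*(-105 - 96) = (-13*156)*(-105 - 96) = -2028*(-201) = 407628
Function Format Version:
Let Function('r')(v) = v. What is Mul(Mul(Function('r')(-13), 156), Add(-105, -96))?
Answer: 407628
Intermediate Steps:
Mul(Mul(Function('r')(-13), 156), Add(-105, -96)) = Mul(Mul(-13, 156), Add(-105, -96)) = Mul(-2028, -201) = 407628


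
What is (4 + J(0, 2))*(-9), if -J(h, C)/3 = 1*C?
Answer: 18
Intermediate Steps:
J(h, C) = -3*C
(4 + J(0, 2))*(-9) = (4 - 3*2)*(-9) = (4 - 6)*(-9) = -2*(-9) = 18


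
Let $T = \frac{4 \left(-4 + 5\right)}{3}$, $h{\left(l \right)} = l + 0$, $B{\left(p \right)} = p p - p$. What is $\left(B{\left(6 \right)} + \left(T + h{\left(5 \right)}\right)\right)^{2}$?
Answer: $\frac{11881}{9} \approx 1320.1$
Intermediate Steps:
$B{\left(p \right)} = p^{2} - p$
$h{\left(l \right)} = l$
$T = \frac{4}{3}$ ($T = 4 \cdot 1 \cdot \frac{1}{3} = 4 \cdot \frac{1}{3} = \frac{4}{3} \approx 1.3333$)
$\left(B{\left(6 \right)} + \left(T + h{\left(5 \right)}\right)\right)^{2} = \left(6 \left(-1 + 6\right) + \left(\frac{4}{3} + 5\right)\right)^{2} = \left(6 \cdot 5 + \frac{19}{3}\right)^{2} = \left(30 + \frac{19}{3}\right)^{2} = \left(\frac{109}{3}\right)^{2} = \frac{11881}{9}$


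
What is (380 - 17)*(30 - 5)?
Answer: 9075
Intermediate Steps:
(380 - 17)*(30 - 5) = 363*25 = 9075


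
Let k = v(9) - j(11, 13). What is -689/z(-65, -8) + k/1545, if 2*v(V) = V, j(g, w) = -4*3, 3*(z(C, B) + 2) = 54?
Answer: -354747/8240 ≈ -43.052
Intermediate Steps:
z(C, B) = 16 (z(C, B) = -2 + (⅓)*54 = -2 + 18 = 16)
j(g, w) = -12
v(V) = V/2
k = 33/2 (k = (½)*9 - 1*(-12) = 9/2 + 12 = 33/2 ≈ 16.500)
-689/z(-65, -8) + k/1545 = -689/16 + (33/2)/1545 = -689*1/16 + (33/2)*(1/1545) = -689/16 + 11/1030 = -354747/8240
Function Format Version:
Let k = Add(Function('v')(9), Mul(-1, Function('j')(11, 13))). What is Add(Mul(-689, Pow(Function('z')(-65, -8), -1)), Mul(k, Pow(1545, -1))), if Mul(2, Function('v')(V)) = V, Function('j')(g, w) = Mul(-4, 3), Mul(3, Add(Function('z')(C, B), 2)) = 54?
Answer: Rational(-354747, 8240) ≈ -43.052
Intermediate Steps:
Function('z')(C, B) = 16 (Function('z')(C, B) = Add(-2, Mul(Rational(1, 3), 54)) = Add(-2, 18) = 16)
Function('j')(g, w) = -12
Function('v')(V) = Mul(Rational(1, 2), V)
k = Rational(33, 2) (k = Add(Mul(Rational(1, 2), 9), Mul(-1, -12)) = Add(Rational(9, 2), 12) = Rational(33, 2) ≈ 16.500)
Add(Mul(-689, Pow(Function('z')(-65, -8), -1)), Mul(k, Pow(1545, -1))) = Add(Mul(-689, Pow(16, -1)), Mul(Rational(33, 2), Pow(1545, -1))) = Add(Mul(-689, Rational(1, 16)), Mul(Rational(33, 2), Rational(1, 1545))) = Add(Rational(-689, 16), Rational(11, 1030)) = Rational(-354747, 8240)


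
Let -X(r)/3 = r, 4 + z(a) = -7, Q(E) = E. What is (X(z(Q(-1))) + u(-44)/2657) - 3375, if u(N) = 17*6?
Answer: -8879592/2657 ≈ -3342.0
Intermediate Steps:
u(N) = 102
z(a) = -11 (z(a) = -4 - 7 = -11)
X(r) = -3*r
(X(z(Q(-1))) + u(-44)/2657) - 3375 = (-3*(-11) + 102/2657) - 3375 = (33 + 102*(1/2657)) - 3375 = (33 + 102/2657) - 3375 = 87783/2657 - 3375 = -8879592/2657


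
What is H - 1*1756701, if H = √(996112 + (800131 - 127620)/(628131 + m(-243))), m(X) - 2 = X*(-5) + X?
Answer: -1756701 + 3*√43803862032027495/629105 ≈ -1.7557e+6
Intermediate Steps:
m(X) = 2 - 4*X (m(X) = 2 + (X*(-5) + X) = 2 + (-5*X + X) = 2 - 4*X)
H = 3*√43803862032027495/629105 (H = √(996112 + (800131 - 127620)/(628131 + (2 - 4*(-243)))) = √(996112 + 672511/(628131 + (2 + 972))) = √(996112 + 672511/(628131 + 974)) = √(996112 + 672511/629105) = √(626659712271/629105) = 3*√43803862032027495/629105 ≈ 998.05)
H - 1*1756701 = 3*√43803862032027495/629105 - 1*1756701 = 3*√43803862032027495/629105 - 1756701 = -1756701 + 3*√43803862032027495/629105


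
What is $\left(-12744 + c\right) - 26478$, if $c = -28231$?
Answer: $-67453$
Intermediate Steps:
$\left(-12744 + c\right) - 26478 = \left(-12744 - 28231\right) - 26478 = -40975 - 26478 = -67453$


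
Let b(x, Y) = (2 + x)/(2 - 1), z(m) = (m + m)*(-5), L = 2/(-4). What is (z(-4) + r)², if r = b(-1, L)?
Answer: 1681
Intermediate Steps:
L = -½ (L = 2*(-¼) = -½ ≈ -0.50000)
z(m) = -10*m (z(m) = (2*m)*(-5) = -10*m)
b(x, Y) = 2 + x (b(x, Y) = (2 + x)/1 = (2 + x)*1 = 2 + x)
r = 1 (r = 2 - 1 = 1)
(z(-4) + r)² = (-10*(-4) + 1)² = (40 + 1)² = 41² = 1681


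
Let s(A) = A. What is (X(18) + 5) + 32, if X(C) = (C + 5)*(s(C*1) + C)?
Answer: 865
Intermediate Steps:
X(C) = 2*C*(5 + C) (X(C) = (C + 5)*(C*1 + C) = (5 + C)*(C + C) = (5 + C)*(2*C) = 2*C*(5 + C))
(X(18) + 5) + 32 = (2*18*(5 + 18) + 5) + 32 = (2*18*23 + 5) + 32 = (828 + 5) + 32 = 833 + 32 = 865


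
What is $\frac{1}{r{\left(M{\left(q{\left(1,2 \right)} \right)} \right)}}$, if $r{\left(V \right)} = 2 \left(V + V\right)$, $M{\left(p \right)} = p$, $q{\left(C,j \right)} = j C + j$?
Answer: $\frac{1}{16} \approx 0.0625$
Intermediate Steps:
$q{\left(C,j \right)} = j + C j$ ($q{\left(C,j \right)} = C j + j = j + C j$)
$r{\left(V \right)} = 4 V$ ($r{\left(V \right)} = 2 \cdot 2 V = 4 V$)
$\frac{1}{r{\left(M{\left(q{\left(1,2 \right)} \right)} \right)}} = \frac{1}{4 \cdot 2 \left(1 + 1\right)} = \frac{1}{4 \cdot 2 \cdot 2} = \frac{1}{4 \cdot 4} = \frac{1}{16}$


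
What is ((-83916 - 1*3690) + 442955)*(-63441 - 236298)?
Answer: -106511953911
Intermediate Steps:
((-83916 - 1*3690) + 442955)*(-63441 - 236298) = ((-83916 - 3690) + 442955)*(-299739) = (-87606 + 442955)*(-299739) = 355349*(-299739) = -106511953911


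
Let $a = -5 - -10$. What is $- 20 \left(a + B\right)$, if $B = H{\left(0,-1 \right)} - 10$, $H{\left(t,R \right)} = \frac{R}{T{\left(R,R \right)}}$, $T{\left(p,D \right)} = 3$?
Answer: $\frac{320}{3} \approx 106.67$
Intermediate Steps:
$a = 5$ ($a = -5 + 10 = 5$)
$H{\left(t,R \right)} = \frac{R}{3}$
$B = - \frac{31}{3}$ ($B = \frac{1}{3} \left(-1\right) - 10 = - \frac{1}{3} - 10 = - \frac{31}{3} \approx -10.333$)
$- 20 \left(a + B\right) = - 20 \left(5 - \frac{31}{3}\right) = \left(-20\right) \left(- \frac{16}{3}\right) = \frac{320}{3}$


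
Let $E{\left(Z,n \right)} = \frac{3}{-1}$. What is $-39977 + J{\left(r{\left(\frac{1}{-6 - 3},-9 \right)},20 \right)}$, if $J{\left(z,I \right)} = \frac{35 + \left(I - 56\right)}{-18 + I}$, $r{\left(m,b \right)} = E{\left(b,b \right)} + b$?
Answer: $- \frac{79955}{2} \approx -39978.0$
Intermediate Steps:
$E{\left(Z,n \right)} = -3$ ($E{\left(Z,n \right)} = 3 \left(-1\right) = -3$)
$r{\left(m,b \right)} = -3 + b$
$J{\left(z,I \right)} = \frac{-21 + I}{-18 + I}$ ($J{\left(z,I \right)} = \frac{35 + \left(I - 56\right)}{-18 + I} = \frac{35 + \left(-56 + I\right)}{-18 + I} = \frac{-21 + I}{-18 + I}$)
$-39977 + J{\left(r{\left(\frac{1}{-6 - 3},-9 \right)},20 \right)} = -39977 + \frac{-21 + 20}{-18 + 20} = -39977 + \frac{1}{2} \left(-1\right) = -39977 - \frac{1}{2} = - \frac{79955}{2}$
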